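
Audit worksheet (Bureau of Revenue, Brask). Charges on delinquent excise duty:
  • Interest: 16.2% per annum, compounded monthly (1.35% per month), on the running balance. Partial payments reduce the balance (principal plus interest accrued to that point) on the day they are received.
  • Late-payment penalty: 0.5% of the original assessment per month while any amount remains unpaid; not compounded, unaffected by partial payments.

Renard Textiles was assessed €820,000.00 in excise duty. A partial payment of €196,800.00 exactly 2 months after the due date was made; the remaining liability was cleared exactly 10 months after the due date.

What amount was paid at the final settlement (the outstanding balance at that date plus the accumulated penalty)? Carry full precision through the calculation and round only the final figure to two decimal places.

Balance at month 2: €820,000.0000 × (1 + 0.0135)^2 = €842,289.4450
After €196,800.00 payment: €842,289.4450 − €196,800.00 = €645,489.4450
Balance at month 10: €645,489.4450 × (1 + 0.0135)^8 = €718,586.6910…
Penalty: 10 × 0.5% × €820,000.00 = €41,000.00
Final settlement = outstanding balance + penalty = €718,586.6910… + €41,000.00 = €759,586.69

€759,586.69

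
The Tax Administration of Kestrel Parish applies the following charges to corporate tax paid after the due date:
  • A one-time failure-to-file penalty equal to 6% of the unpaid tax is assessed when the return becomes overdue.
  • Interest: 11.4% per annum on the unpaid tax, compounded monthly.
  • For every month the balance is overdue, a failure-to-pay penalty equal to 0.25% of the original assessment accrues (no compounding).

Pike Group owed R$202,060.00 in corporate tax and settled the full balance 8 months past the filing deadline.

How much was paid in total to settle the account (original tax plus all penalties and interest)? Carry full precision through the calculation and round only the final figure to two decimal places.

R$234,101.78

Failure-to-file penalty: 6% × R$202,060.00 = R$12,123.60
Failure-to-pay penalty: 8 × 0.25% × R$202,060.00 = R$4,041.20
Interest (11.4%/yr ÷ 12 = 0.95%/month): R$202,060.00 × ((1 + 0.0095)^8 − 1) = R$15,876.9832…
Total = R$202,060.00 + R$16,164.8000 + R$15,876.9832… = R$234,101.78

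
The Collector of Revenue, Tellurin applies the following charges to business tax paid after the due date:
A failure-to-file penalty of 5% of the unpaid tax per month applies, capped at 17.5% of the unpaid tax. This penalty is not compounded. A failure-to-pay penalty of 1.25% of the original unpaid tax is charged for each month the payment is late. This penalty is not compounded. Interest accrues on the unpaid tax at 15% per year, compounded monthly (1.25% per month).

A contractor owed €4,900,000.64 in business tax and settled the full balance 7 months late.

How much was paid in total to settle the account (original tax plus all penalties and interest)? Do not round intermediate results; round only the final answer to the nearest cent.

€6,631,418.17

Failure-to-file: 7 × 5% × €4,900,000.64 = €1,715,000.22…, capped at 17.5% × €4,900,000.64 = €857,500.11…
Failure-to-pay penalty = 1.25% × €4,900,000.64 × 7 mo = €428,750.06…
Interest: €4,900,000.64 × ((1 + 0.0125)^7 − 1) = €4,900,000.64 × 0.0908505… = €445,167.3626…
Total = €4,900,000.64 + €1,286,250.1680 + €445,167.3626… = €6,631,418.17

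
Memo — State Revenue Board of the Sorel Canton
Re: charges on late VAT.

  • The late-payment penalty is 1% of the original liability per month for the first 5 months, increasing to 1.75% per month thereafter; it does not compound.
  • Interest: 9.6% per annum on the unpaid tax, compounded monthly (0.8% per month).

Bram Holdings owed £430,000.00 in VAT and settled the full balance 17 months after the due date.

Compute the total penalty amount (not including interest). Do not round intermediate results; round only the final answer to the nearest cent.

Penalty, months 1–5: 5 × 1% × £430,000.00 = £21,500.00
Penalty, months 6–17: 12 × 1.75% × £430,000.00 = £90,300.00
Total penalty = £21,500.00 + £90,300.00 = £111,800.00

£111,800.00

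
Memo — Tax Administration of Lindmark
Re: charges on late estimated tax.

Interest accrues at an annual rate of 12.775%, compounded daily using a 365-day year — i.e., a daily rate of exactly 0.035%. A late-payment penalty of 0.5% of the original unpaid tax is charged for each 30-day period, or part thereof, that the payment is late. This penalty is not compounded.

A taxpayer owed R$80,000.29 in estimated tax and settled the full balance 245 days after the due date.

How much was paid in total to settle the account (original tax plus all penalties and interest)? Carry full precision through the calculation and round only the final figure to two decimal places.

Penalty periods: ⌈245/30⌉ = 9; penalty = 9 × 0.5% × R$80,000.29 = R$3,600.01…
Interest: R$80,000.29 × ((1 + 0.00035)^245 − 1) = R$80,000.29 × 0.08951756… = R$7,161.4312…
Total = R$80,000.29 + R$3,600.0131… + R$7,161.4312… = R$90,761.73

R$90,761.73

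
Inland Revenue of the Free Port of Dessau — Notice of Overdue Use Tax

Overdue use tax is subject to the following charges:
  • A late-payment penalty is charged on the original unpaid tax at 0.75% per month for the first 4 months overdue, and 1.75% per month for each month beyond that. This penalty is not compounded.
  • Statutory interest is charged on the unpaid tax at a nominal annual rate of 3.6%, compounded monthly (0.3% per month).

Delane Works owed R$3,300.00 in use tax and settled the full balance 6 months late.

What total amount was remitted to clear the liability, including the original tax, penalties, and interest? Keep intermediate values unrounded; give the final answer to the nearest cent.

Penalty, months 1–4: 4 × 0.75% × R$3,300.00 = R$99.00
Penalty, months 5–6: 2 × 1.75% × R$3,300.00 = R$115.50
Interest: R$3,300.00 × ((1 + 0.003)^6 − 1) = R$3,300.00 × 0.0181355… = R$59.8473…
Total = R$3,300.00 + R$214.5000 + R$59.8473… = R$3,574.35

R$3,574.35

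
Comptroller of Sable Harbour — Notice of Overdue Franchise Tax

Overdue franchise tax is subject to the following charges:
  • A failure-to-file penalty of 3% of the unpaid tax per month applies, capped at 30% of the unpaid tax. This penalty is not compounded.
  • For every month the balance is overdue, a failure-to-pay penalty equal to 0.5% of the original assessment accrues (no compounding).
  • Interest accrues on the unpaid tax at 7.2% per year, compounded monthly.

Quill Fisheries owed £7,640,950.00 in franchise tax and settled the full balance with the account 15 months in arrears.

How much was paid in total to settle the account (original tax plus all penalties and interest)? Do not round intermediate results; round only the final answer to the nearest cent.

Failure-to-file: 15 × 3% × £7,640,950.00 = £3,438,427.50, capped at 30% × £7,640,950.00 = £2,292,285.00
Failure-to-pay penalty = 0.5% × £7,640,950.00 × 15 mo = £573,071.25
Interest (7.2%/yr ÷ 12 = 0.6%/month): £7,640,950.00 × ((1 + 0.006)^15 − 1) = £717,332.9409…
Total = £7,640,950.00 + £2,865,356.2500 + £717,332.9409… = £11,223,639.19

£11,223,639.19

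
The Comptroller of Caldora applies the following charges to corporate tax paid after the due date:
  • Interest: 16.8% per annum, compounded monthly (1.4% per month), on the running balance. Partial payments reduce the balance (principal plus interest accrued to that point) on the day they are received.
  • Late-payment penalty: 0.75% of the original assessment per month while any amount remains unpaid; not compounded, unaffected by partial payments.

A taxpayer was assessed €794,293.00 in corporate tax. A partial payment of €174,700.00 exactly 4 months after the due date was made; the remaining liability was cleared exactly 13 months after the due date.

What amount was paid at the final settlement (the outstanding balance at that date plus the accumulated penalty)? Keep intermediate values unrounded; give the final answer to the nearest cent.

Balance at month 4: €794,293.0000 × (1 + 0.014)^4 = €839,716.2452…
After €174,700.00 payment: €839,716.2452… − €174,700.00 = €665,016.2452…
Balance at month 13: €665,016.2452… × (1 + 0.014)^9 = €753,657.1948…
Penalty: 13 × 0.75% × €794,293.00 = €77,443.57…
Final settlement = outstanding balance + penalty = €753,657.1948… + €77,443.57… = €831,100.76

€831,100.76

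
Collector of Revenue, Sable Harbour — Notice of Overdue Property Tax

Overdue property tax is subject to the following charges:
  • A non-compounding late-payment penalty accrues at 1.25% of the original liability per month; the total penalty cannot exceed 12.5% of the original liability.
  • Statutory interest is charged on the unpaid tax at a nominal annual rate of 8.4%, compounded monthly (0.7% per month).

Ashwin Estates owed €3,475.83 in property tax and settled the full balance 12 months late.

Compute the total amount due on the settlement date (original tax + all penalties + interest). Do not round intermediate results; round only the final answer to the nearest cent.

Penalty (uncapped): 12 × 1.25% × €3,475.83 = €521.37…; cap = 12.5% × €3,475.83 = €434.48… → penalty = €434.48…
Interest: €3,475.83 × ((1 + 0.007)^12 − 1) = €3,475.83 × 0.0873107… = €303.4770…
Total = €3,475.83 + €434.4788… + €303.4770… = €4,213.79

€4,213.79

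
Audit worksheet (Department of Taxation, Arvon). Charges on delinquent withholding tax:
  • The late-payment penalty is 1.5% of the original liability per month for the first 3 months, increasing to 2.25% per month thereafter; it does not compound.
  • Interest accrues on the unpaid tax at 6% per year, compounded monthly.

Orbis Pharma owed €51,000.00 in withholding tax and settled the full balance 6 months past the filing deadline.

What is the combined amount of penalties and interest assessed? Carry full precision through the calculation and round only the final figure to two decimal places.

€7,286.75

Penalty, months 1–3: 3 × 1.5% × €51,000.00 = €2,295.00
Penalty, months 4–6: 3 × 2.25% × €51,000.00 = €3,442.50
Interest (6%/yr ÷ 12 = 0.5%/month): €51,000.00 × ((1 + 0.005)^6 − 1) = €1,549.2530…
Penalties + interest = €5,737.5000 + €1,549.2530… = €7,286.75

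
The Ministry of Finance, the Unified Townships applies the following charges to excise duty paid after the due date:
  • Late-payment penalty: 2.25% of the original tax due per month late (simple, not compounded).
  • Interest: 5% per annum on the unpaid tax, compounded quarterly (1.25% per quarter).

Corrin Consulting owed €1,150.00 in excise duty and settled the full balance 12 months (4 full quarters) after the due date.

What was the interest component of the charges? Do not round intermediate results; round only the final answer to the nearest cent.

€58.59

Interest: €1,150.00 × ((1 + 0.0125)^4 − 1) = €1,150.00 × 0.0509453… = €58.5871…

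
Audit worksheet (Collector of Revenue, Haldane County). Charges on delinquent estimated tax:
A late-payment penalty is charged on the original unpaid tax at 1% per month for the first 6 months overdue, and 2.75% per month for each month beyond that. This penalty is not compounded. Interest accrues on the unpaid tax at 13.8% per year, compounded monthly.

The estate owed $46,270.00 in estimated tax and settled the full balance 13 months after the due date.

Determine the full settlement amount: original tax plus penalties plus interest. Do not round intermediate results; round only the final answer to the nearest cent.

Penalty, months 1–6: 6 × 1% × $46,270.00 = $2,776.20
Penalty, months 7–13: 7 × 2.75% × $46,270.00 = $8,906.98…
Interest (13.8%/yr ÷ 12 = 1.15%/month): $46,270.00 × ((1 + 0.0115)^13 − 1) = $7,415.3800…
Total = $46,270.00 + $11,683.1750 + $7,415.3800… = $65,368.56

$65,368.56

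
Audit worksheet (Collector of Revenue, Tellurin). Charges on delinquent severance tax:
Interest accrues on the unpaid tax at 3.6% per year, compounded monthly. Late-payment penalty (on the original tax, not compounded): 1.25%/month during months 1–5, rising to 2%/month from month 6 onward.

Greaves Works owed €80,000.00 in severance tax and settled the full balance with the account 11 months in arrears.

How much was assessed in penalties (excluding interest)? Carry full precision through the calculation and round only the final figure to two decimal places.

Penalty, months 1–5: 5 × 1.25% × €80,000.00 = €5,000.00
Penalty, months 6–11: 6 × 2% × €80,000.00 = €9,600.00
Total penalty = €5,000.00 + €9,600.00 = €14,600.00

€14,600.00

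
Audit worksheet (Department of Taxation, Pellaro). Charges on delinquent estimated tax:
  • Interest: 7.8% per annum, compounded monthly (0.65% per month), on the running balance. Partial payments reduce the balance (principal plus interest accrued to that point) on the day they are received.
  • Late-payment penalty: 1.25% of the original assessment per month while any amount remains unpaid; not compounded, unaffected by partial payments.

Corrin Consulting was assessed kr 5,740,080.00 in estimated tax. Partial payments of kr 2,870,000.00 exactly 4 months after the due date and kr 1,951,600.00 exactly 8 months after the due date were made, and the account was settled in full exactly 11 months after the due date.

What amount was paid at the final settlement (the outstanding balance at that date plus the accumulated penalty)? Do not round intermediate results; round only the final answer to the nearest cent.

kr 1,960,295.47

Balance at month 4: kr 5,740,080.0000 × (1 + 0.0065)^4 = kr 5,890,783.5060…
After kr 2,870,000.00 payment: kr 5,890,783.5060… − kr 2,870,000.00 = kr 3,020,783.5060…
Balance at month 8: kr 3,020,783.5060… × (1 + 0.0065)^4 = kr 3,100,092.9695…
After kr 1,951,600.00 payment: kr 3,100,092.9695… − kr 1,951,600.00 = kr 1,148,492.9695…
Balance at month 11: kr 1,148,492.9695… × (1 + 0.0065)^3 = kr 1,171,034.4693…
Penalty: 11 × 1.25% × kr 5,740,080.00 = kr 789,261.00
Final settlement = outstanding balance + penalty = kr 1,171,034.4693… + kr 789,261.00 = kr 1,960,295.47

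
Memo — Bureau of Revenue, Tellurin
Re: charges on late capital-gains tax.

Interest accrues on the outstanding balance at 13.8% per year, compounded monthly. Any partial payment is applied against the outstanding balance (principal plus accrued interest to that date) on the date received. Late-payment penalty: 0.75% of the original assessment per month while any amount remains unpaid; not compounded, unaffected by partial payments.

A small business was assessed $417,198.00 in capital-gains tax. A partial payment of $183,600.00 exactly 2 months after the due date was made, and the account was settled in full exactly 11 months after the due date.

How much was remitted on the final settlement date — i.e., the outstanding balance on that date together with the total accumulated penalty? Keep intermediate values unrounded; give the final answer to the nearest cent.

Monthly rate = 13.8% ÷ 12 = 1.15%
Balance at month 2: $417,198.0000 × (1 + 0.0115)^2 = $426,848.7284…
After $183,600.00 payment: $426,848.7284… − $183,600.00 = $243,248.7284…
Balance at month 11: $243,248.7284… × (1 + 0.0115)^9 = $269,614.6972…
Penalty: 11 × 0.75% × $417,198.00 = $34,418.84…
Final settlement = outstanding balance + penalty = $269,614.6972… + $34,418.84… = $304,033.53

$304,033.53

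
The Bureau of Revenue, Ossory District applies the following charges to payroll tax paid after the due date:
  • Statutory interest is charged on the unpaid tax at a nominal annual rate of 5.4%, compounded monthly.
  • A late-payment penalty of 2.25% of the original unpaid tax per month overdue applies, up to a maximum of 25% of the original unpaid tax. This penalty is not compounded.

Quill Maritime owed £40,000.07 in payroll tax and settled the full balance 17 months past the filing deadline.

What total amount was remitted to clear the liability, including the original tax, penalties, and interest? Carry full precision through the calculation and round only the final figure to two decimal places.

Penalty (uncapped): 17 × 2.25% × £40,000.07 = £15,300.03…; cap = 25% × £40,000.07 = £10,000.02… → penalty = £10,000.02…
Interest (5.4%/yr ÷ 12 = 0.45%/month): £40,000.07 × ((1 + 0.0045)^17 − 1) = £3,172.6837…
Total = £40,000.07 + £10,000.0175 + £3,172.6837… = £53,172.77

£53,172.77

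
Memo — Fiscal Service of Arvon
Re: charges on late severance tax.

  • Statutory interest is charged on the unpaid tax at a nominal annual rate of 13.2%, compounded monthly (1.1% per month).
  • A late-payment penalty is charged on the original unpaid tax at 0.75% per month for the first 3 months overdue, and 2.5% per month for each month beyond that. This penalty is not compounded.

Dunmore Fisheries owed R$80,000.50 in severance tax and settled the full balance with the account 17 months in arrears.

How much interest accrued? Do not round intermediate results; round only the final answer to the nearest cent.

R$16,351.86

Interest: R$80,000.50 × ((1 + 0.011)^17 − 1) = R$80,000.50 × 0.2043969… = R$16,351.8578…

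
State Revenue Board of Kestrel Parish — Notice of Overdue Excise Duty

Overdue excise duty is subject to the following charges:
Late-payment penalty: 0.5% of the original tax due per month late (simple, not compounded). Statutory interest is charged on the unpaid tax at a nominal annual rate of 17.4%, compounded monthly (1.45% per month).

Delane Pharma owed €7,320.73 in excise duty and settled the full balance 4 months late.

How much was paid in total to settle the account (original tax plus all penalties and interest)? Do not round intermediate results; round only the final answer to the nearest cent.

Late-payment penalty = 0.5% × €7,320.73 × 4 mo = €146.41…
Interest: €7,320.73 × ((1 + 0.0145)^4 − 1) = €7,320.73 × 0.0592737… = €433.9270…
Total = €7,320.73 + €146.4146 + €433.9270… = €7,901.07

€7,901.07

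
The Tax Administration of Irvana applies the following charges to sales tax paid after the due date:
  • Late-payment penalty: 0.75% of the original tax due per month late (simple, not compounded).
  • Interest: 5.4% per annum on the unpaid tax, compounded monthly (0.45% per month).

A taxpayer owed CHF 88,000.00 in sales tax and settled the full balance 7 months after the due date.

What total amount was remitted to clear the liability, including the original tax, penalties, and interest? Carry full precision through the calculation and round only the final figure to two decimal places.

Late-payment penalty = 0.75% × CHF 88,000.00 × 7 mo = CHF 4,620.00
Interest: CHF 88,000.00 × ((1 + 0.0045)^7 − 1) = CHF 88,000.00 × 0.0319285… = CHF 2,809.7039…
Total = CHF 88,000.00 + CHF 4,620.0000 + CHF 2,809.7039… = CHF 95,429.70

CHF 95,429.70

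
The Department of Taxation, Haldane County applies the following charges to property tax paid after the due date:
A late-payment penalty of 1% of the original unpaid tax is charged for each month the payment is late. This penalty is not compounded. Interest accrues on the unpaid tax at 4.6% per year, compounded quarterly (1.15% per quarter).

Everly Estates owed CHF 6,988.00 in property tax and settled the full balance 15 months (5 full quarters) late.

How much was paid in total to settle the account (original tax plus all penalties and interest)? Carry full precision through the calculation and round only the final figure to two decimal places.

CHF 8,447.36

Late-payment penalty: 15 × 1% × CHF 6,988.00 = CHF 1,048.20
Interest: CHF 6,988.00 × ((1 + 0.0115)^5 − 1) = CHF 6,988.00 × 0.0588378… = CHF 411.1585…
Total = CHF 6,988.00 + CHF 1,048.2000 + CHF 411.1585… = CHF 8,447.36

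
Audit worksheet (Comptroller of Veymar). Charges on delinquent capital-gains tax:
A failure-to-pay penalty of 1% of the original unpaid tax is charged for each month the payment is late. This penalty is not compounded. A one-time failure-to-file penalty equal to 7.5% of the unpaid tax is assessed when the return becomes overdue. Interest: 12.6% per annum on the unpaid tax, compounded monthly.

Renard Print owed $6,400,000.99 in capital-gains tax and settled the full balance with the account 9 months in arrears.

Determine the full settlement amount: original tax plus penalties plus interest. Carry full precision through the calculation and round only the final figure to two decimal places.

Failure-to-file penalty: 7.5% × $6,400,000.99 = $480,000.07…
Failure-to-pay penalty = 1% × $6,400,000.99 × 9 mo = $576,000.09…
Interest (12.6%/yr ÷ 12 = 1.05%/month): $6,400,000.99 × ((1 + 0.0105)^9 − 1) = $630,833.9423…
Total = $6,400,000.99 + $1,056,000.1634… + $630,833.9423… = $8,086,835.10

$8,086,835.10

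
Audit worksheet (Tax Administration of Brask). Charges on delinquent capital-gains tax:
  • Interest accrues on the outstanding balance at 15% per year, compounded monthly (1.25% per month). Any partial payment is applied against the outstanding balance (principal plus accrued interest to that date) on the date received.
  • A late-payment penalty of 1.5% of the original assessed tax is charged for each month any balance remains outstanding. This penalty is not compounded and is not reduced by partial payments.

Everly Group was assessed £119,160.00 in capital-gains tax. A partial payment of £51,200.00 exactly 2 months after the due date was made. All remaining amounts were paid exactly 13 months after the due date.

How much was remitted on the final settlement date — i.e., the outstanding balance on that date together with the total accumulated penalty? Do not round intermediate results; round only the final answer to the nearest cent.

Balance at month 2: £119,160.0000 × (1 + 0.0125)^2 = £122,157.6188…
After £51,200.00 payment: £122,157.6188… − £51,200.00 = £70,957.6188…
Balance at month 13: £70,957.6188… × (1 + 0.0125)^11 = £81,347.5324…
Penalty: 13 × 1.5% × £119,160.00 = £23,236.20
Final settlement = outstanding balance + penalty = £81,347.5324… + £23,236.20 = £104,583.73

£104,583.73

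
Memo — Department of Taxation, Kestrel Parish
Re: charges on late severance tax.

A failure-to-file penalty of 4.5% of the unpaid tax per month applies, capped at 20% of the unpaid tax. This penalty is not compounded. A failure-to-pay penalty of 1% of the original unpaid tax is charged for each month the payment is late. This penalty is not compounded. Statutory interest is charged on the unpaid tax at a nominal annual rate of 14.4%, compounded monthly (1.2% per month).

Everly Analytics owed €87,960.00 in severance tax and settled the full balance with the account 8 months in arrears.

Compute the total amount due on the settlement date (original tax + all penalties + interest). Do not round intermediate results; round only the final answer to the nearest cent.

€121,396.26

Failure-to-file: 8 × 4.5% × €87,960.00 = €31,665.60, capped at 20% × €87,960.00 = €17,592.00
Failure-to-pay penalty: 8 × 1% × €87,960.00 = €7,036.80
Interest: €87,960.00 × ((1 + 0.012)^8 − 1) = €87,960.00 × 0.1001302… = €8,807.4553…
Total = €87,960.00 + €24,628.8000 + €8,807.4553… = €121,396.26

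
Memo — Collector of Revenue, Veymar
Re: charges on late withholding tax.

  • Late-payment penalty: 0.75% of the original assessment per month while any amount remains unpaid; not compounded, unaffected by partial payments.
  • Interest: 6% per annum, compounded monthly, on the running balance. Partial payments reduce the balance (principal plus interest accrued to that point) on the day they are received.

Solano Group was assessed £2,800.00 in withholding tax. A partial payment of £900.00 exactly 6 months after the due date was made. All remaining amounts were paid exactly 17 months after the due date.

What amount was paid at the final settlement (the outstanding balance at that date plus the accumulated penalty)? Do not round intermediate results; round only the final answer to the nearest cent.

Monthly rate = 6% ÷ 12 = 0.5%
Balance at month 6: £2,800.0000 × (1 + 0.005)^6 = £2,885.0570…
After £900.00 payment: £2,885.0570… − £900.00 = £1,985.0570…
Balance at month 17: £1,985.0570… × (1 + 0.005)^11 = £2,097.0060…
Penalty: 17 × 0.75% × £2,800.00 = £357.00
Final settlement = outstanding balance + penalty = £2,097.0060… + £357.00 = £2,454.01

£2,454.01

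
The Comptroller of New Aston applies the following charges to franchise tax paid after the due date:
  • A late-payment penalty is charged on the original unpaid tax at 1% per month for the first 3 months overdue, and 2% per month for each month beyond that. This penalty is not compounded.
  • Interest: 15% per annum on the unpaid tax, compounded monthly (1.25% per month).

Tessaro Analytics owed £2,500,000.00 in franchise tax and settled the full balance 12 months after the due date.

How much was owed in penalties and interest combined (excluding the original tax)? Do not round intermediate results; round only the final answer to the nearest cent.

Penalty, months 1–3: 3 × 1% × £2,500,000.00 = £75,000.00
Penalty, months 4–12: 9 × 2% × £2,500,000.00 = £450,000.00
Interest: £2,500,000.00 × ((1 + 0.0125)^12 − 1) = £2,500,000.00 × 0.1607545… = £401,886.2943…
Penalties + interest = £525,000.0000 + £401,886.2943… = £926,886.29

£926,886.29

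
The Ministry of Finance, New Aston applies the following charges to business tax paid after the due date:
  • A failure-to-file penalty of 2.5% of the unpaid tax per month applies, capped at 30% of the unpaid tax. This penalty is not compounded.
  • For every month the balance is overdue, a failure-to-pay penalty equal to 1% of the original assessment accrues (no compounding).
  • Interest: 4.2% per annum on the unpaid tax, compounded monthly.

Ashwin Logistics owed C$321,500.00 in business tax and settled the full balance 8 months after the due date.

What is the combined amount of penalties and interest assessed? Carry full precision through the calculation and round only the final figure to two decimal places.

C$99,133.05

Failure-to-file: 8 × 2.5% × C$321,500.00 = C$64,300.00 (under the 30% cap)
Failure-to-pay penalty: 8 × 1% × C$321,500.00 = C$25,720.00
Interest (4.2%/yr ÷ 12 = 0.35%/month): C$321,500.00 × ((1 + 0.0035)^8 − 1) = C$9,113.0498…
Penalties + interest = C$90,020.0000 + C$9,113.0498… = C$99,133.05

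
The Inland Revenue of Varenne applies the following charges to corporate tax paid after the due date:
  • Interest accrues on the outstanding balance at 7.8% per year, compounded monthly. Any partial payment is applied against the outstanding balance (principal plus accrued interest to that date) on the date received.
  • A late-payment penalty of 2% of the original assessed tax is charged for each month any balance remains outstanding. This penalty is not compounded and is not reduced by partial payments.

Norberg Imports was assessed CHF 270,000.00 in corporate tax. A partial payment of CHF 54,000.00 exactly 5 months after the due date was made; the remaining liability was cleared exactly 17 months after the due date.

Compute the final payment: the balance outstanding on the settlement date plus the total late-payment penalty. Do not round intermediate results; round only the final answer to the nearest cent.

Monthly rate = 7.8% ÷ 12 = 0.65%
Balance at month 5: CHF 270,000.0000 × (1 + 0.0065)^5 = CHF 278,889.8189…
After CHF 54,000.00 payment: CHF 278,889.8189… − CHF 54,000.00 = CHF 224,889.8189…
Balance at month 17: CHF 224,889.8189… × (1 + 0.0065)^12 = CHF 243,072.1181…
Penalty: 17 × 2% × CHF 270,000.00 = CHF 91,800.00
Final settlement = outstanding balance + penalty = CHF 243,072.1181… + CHF 91,800.00 = CHF 334,872.12

CHF 334,872.12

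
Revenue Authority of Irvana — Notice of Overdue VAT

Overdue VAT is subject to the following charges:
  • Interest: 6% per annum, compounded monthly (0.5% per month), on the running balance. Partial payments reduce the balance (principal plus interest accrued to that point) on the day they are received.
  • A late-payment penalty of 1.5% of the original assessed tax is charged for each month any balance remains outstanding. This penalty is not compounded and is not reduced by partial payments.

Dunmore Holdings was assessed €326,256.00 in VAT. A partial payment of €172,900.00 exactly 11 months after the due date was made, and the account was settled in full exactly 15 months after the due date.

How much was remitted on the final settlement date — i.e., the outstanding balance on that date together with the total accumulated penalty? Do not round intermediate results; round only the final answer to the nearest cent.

€248,624.04

Balance at month 11: €326,256.0000 × (1 + 0.005)^11 = €344,655.4788…
After €172,900.00 payment: €344,655.4788… − €172,900.00 = €171,755.4788…
Balance at month 15: €171,755.4788… × (1 + 0.005)^4 = €175,216.4377…
Penalty: 15 × 1.5% × €326,256.00 = €73,407.60
Final settlement = outstanding balance + penalty = €175,216.4377… + €73,407.60 = €248,624.04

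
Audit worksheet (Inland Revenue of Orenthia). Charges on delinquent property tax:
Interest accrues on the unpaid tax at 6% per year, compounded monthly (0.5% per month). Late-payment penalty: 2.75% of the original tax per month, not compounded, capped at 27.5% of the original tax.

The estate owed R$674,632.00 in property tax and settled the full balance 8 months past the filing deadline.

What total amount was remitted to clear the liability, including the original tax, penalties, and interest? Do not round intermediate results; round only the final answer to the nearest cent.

R$850,513.31

Penalty: 8 × 2.75% × R$674,632.00 = R$148,419.04 (below the 27.5% cap of R$185,523.80)
Interest: R$674,632.00 × ((1 + 0.005)^8 − 1) = R$674,632.00 × 0.0407070… = R$27,462.2745…
Total = R$674,632.00 + R$148,419.0400 + R$27,462.2745… = R$850,513.31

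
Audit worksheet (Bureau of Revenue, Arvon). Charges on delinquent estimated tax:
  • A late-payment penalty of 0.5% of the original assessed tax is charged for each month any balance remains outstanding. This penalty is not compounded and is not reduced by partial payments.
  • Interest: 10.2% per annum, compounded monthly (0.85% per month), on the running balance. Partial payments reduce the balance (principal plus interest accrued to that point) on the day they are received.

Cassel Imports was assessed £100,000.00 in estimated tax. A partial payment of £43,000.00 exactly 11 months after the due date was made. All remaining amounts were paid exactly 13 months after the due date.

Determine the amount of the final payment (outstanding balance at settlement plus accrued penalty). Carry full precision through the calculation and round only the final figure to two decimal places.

Balance at month 11: £100,000.0000 × (1 + 0.0085)^11 = £109,757.6824…
After £43,000.00 payment: £109,757.6824… − £43,000.00 = £66,757.6824…
Balance at month 13: £66,757.6824… × (1 + 0.0085)^2 = £67,897.3862…
Penalty: 13 × 0.5% × £100,000.00 = £6,500.00
Final settlement = outstanding balance + penalty = £67,897.3862… + £6,500.00 = £74,397.39

£74,397.39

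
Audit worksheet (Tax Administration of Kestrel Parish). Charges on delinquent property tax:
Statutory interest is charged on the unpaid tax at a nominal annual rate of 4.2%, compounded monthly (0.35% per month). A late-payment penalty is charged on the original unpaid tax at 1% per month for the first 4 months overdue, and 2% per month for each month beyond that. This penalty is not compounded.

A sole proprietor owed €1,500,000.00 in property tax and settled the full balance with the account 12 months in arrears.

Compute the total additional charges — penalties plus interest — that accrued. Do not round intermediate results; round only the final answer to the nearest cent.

Penalty, months 1–4: 4 × 1% × €1,500,000.00 = €60,000.00
Penalty, months 5–12: 8 × 2% × €1,500,000.00 = €240,000.00
Interest: €1,500,000.00 × ((1 + 0.0035)^12 − 1) = €1,500,000.00 × 0.0428180… = €64,227.0108…
Penalties + interest = €300,000.0000 + €64,227.0108… = €364,227.01

€364,227.01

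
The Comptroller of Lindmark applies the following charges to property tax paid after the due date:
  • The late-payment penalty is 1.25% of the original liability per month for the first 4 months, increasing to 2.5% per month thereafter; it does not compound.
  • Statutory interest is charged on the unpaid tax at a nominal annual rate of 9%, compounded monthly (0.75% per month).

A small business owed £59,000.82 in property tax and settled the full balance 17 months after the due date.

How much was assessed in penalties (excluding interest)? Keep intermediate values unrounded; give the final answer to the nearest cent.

£22,125.31

Penalty, months 1–4: 4 × 1.25% × £59,000.82 = £2,950.04…
Penalty, months 5–17: 13 × 2.5% × £59,000.82 = £19,175.27…
Total penalty = £2,950.04… + £19,175.27… = £22,125.31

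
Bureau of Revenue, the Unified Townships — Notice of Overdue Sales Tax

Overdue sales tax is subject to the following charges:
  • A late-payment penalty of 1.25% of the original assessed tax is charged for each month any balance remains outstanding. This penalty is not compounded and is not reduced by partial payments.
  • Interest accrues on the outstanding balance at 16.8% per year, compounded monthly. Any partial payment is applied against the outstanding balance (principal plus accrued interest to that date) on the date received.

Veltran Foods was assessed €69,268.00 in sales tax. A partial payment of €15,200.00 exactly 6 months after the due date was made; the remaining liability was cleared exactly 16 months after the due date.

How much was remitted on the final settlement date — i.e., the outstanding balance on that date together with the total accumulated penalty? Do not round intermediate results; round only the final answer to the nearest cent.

€82,911.07

Monthly rate = 16.8% ÷ 12 = 1.4%
Balance at month 6: €69,268.0000 × (1 + 0.014)^6 = €75,294.0015…
After €15,200.00 payment: €75,294.0015… − €15,200.00 = €60,094.0015…
Balance at month 16: €60,094.0015… × (1 + 0.014)^10 = €69,057.4716…
Penalty: 16 × 1.25% × €69,268.00 = €13,853.60
Final settlement = outstanding balance + penalty = €69,057.4716… + €13,853.60 = €82,911.07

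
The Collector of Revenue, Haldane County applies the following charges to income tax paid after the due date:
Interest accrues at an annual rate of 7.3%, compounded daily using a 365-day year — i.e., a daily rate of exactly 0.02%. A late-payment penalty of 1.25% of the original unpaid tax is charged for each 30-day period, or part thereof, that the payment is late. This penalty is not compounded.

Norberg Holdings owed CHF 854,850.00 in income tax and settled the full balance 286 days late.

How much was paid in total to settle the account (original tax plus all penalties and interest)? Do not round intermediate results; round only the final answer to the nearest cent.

Penalty periods: ⌈286/30⌉ = 10; penalty = 10 × 1.25% × CHF 854,850.00 = CHF 106,856.25
Interest: CHF 854,850.00 × ((1 + 0.0002)^286 − 1) = CHF 854,850.00 × 0.05886151… = CHF 50,317.7591…
Total = CHF 854,850.00 + CHF 106,856.2500 + CHF 50,317.7591… = CHF 1,012,024.01

CHF 1,012,024.01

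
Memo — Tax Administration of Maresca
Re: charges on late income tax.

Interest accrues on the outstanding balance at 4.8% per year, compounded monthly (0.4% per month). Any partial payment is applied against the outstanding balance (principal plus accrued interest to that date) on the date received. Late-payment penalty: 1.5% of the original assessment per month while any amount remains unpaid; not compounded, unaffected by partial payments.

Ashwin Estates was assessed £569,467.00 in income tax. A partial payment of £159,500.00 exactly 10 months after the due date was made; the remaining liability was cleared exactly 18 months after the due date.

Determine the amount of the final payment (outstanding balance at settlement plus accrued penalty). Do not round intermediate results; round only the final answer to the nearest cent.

Balance at month 10: £569,467.0000 × (1 + 0.004)^10 = £592,660.1005…
After £159,500.00 payment: £592,660.1005… − £159,500.00 = £433,160.1005…
Balance at month 18: £433,160.1005… × (1 + 0.004)^8 = £447,216.8397…
Penalty: 18 × 1.5% × £569,467.00 = £153,756.09
Final settlement = outstanding balance + penalty = £447,216.8397… + £153,756.09 = £600,972.93

£600,972.93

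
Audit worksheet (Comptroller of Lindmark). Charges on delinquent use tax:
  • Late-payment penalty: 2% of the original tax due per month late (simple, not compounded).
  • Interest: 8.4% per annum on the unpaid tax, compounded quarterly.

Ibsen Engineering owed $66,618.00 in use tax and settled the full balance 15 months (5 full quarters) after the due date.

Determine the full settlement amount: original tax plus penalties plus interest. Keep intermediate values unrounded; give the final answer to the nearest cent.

Late-payment penalty = 2% × $66,618.00 × 15 mo = $19,985.40
Interest (8.4%/yr ÷ 4 = 2.1%/quarter): $66,618.00 × ((1 + 0.021)^5 − 1) = $7,294.9099…
Total = $66,618.00 + $19,985.4000 + $7,294.9099… = $93,898.31

$93,898.31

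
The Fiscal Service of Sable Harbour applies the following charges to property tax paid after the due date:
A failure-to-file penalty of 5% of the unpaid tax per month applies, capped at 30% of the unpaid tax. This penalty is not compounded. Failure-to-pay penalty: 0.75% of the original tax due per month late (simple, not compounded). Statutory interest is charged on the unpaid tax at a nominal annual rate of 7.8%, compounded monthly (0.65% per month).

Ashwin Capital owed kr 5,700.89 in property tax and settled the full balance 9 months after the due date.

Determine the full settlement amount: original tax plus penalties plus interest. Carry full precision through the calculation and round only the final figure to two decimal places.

kr 8,138.27

Failure-to-file: 9 × 5% × kr 5,700.89 = kr 2,565.40…, capped at 30% × kr 5,700.89 = kr 1,710.27…
Failure-to-pay penalty: 9 × 0.75% × kr 5,700.89 = kr 384.81…
Interest: kr 5,700.89 × ((1 + 0.0065)^9 − 1) = kr 5,700.89 × 0.0600443… = kr 342.3059…
Total = kr 5,700.89 + kr 2,095.0771… + kr 342.3059… = kr 8,138.27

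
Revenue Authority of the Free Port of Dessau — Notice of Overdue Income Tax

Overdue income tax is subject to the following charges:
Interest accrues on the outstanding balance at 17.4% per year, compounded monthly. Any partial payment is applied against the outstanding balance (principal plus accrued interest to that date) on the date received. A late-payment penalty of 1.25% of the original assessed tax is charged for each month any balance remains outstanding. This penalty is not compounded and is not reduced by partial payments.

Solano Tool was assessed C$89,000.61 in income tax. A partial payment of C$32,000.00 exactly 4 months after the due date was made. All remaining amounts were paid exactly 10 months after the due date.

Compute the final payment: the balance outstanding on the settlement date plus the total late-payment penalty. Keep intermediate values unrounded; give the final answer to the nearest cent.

C$79,019.34

Monthly rate = 17.4% ÷ 12 = 1.45%
Balance at month 4: C$89,000.6100 × (1 + 0.0145)^4 = C$94,276.0089…
After C$32,000.00 payment: C$94,276.0089… − C$32,000.00 = C$62,276.0089…
Balance at month 10: C$62,276.0089… × (1 + 0.0145)^6 = C$67,894.2633…
Penalty: 10 × 1.25% × C$89,000.61 = C$11,125.08…
Final settlement = outstanding balance + penalty = C$67,894.2633… + C$11,125.08… = C$79,019.34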